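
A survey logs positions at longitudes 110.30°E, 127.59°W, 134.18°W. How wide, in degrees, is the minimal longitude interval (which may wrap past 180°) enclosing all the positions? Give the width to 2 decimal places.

122.11°

Sort the longitudes: -134.18°, -127.59°, +110.30°.
Eastward gaps between consecutive values (wrapping around): 6.59°, 237.89°, 115.52°.
Largest gap = 237.89° ⇒ minimal covering band is its complement: 360° − 237.89° = 122.11°.
Band runs from +110.30° eastward to -127.59°, crossing the antimeridian.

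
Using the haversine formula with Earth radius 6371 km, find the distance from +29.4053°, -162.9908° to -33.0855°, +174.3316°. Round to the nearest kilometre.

Δλ = 174.3316 − -162.9908 = 337.3224°; wrapped into (−180°, 180°]: -22.6776°.
Δφ = -33.0855 − 29.4053 = -62.4908°.
a = sin²(Δφ/2) + cos φ₁ · cos φ₂ · sin²(Δλ/2) = 0.297270.
c = 2·atan2(√a, √(1−a)) = 1.15331 rad → d = 6371·c ≈ 7347.76 km.

7348 km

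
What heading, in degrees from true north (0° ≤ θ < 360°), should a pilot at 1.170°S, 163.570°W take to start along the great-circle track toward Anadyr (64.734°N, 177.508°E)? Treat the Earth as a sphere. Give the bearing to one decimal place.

Δλ = 177.508 − -163.570 = 341.078°; wrapped into (−180°, 180°]: -18.922°.
θ = atan2( sin Δλ · cos φ₂ , cos φ₁ · sin φ₂ − sin φ₁ · cos φ₂ · cos Δλ )
  = atan2(-0.13841, 0.91239) = -8.626° → normalised to [0°, 360°): 351.374°.

351.4°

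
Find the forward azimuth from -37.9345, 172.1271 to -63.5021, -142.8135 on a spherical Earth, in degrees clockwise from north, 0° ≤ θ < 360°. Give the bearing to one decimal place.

148.3°

Δλ = -142.8135 − 172.1271 = -314.9406°; wrapped into (−180°, 180°]: 45.0594°.
θ = atan2( sin Δλ · cos φ₂ , cos φ₁ · sin φ₂ − sin φ₁ · cos φ₂ · cos Δλ )
  = atan2(0.31581, -0.51211) = 148.338° → normalised to [0°, 360°): 148.338°.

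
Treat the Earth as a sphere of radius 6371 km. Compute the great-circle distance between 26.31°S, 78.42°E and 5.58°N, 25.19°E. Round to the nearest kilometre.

6738 km

Δλ = 25.19 − 78.42 = -53.23°.
Δφ = 5.58 − -26.31 = 31.89°.
a = sin²(Δφ/2) + cos φ₁ · cos φ₂ · sin²(Δλ/2) = 0.254523.
c = 2·atan2(√a, √(1−a)) = 1.05761 rad → d = 6371·c ≈ 6738.04 km.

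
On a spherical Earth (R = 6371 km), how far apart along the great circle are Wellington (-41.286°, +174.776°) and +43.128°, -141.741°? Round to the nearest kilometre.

10346 km

Δλ = -141.741 − 174.776 = -316.517°; wrapped into (−180°, 180°]: 43.483°.
Δφ = 43.128 − -41.286 = 84.414°.
a = sin²(Δφ/2) + cos φ₁ · cos φ₂ · sin²(Δλ/2) = 0.526578.
c = 2·atan2(√a, √(1−a)) = 1.62398 rad → d = 6371·c ≈ 10346.36 km.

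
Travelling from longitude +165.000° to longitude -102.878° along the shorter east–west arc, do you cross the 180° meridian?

Naïve |-102.878 − 165.000| = 267.878° > 180°, so the shorter arc goes the other way round — across 180°.
Signed shortest Δλ = ((-102.878 − 165.000 + 180) mod 360) − 180 = 92.122°.
Going east by 92.122° from +165.000° passes through 180° before reaching -102.878°.

Yes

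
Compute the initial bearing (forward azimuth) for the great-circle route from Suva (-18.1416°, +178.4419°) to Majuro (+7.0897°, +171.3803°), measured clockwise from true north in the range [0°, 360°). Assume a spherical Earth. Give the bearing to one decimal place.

Δλ = 171.3803 − 178.4419 = -7.0616°.
θ = atan2( sin Δλ · cos φ₂ , cos φ₁ · sin φ₂ − sin φ₁ · cos φ₂ · cos Δλ )
  = atan2(-0.12200, 0.42393) = -16.055° → normalised to [0°, 360°): 343.945°.

343.9°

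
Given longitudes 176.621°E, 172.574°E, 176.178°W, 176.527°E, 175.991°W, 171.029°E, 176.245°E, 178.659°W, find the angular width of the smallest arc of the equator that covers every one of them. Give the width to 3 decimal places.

12.980°

Sort the longitudes: -178.659°, -176.178°, -175.991°, +171.029°, +172.574°, +176.245°, +176.527°, +176.621°.
Eastward gaps between consecutive values (wrapping around): 2.481°, 0.187°, 347.020°, 1.545°, 3.671°, 0.282°, 0.094°, 4.720°.
Largest gap = 347.020° ⇒ minimal covering band is its complement: 360° − 347.020° = 12.980°.
Band runs from +171.029° eastward to -175.991°, crossing the antimeridian.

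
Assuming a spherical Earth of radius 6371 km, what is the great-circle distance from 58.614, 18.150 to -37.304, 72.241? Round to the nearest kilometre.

11778 km

Δλ = 72.241 − 18.150 = 54.091°.
Δφ = -37.304 − 58.614 = -95.918°.
a = sin²(Δφ/2) + cos φ₁ · cos φ₂ · sin²(Δλ/2) = 0.637201.
c = 2·atan2(√a, √(1−a)) = 1.84876 rad → d = 6371·c ≈ 11778.48 km.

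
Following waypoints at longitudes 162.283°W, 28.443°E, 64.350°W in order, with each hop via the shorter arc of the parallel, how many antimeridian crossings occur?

Leg 1: -162.283° → +28.443°, shortest Δλ = -169.274° (west) — crosses 180°.
Leg 2: +28.443° → -64.350°, shortest Δλ = -92.793° (west) — does not cross 180°.
Total crossings: 1.

1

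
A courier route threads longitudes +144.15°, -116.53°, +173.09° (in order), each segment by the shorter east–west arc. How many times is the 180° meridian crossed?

2

Leg 1: +144.15° → -116.53°, shortest Δλ = 99.32° (east) — crosses 180°.
Leg 2: -116.53° → +173.09°, shortest Δλ = -70.38° (west) — crosses 180°.
Total crossings: 2.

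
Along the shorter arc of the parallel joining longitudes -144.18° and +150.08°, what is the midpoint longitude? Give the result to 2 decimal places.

Signed shortest Δλ from -144.18° to +150.08° is -65.74°.
Midpoint longitude = -144.18° + (-65.74°)/2 = -144.18° − 32.87° = -177.05°.
(The naïve average (-144.18 + +150.08)/2 = 2.95° is on the wrong side of the globe.)

-177.05°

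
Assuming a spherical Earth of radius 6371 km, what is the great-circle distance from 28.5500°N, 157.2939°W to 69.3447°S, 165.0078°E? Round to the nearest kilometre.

11304 km

Δλ = 165.0078 − -157.2939 = 322.3017°; wrapped into (−180°, 180°]: -37.6983°.
Δφ = -69.3447 − 28.5500 = -97.8947°.
a = sin²(Δφ/2) + cos φ₁ · cos φ₂ · sin²(Δλ/2) = 0.601018.
c = 2·atan2(√a, √(1−a)) = 1.77423 rad → d = 6371·c ≈ 11303.64 km.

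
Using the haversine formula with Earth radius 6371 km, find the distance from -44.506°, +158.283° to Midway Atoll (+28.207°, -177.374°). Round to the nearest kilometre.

8455 km

Δλ = -177.374 − 158.283 = -335.657°; wrapped into (−180°, 180°]: 24.343°.
Δφ = 28.207 − -44.506 = 72.713°.
a = sin²(Δφ/2) + cos φ₁ · cos φ₂ · sin²(Δλ/2) = 0.379359.
c = 2·atan2(√a, √(1−a)) = 1.32711 rad → d = 6371·c ≈ 8455.01 km.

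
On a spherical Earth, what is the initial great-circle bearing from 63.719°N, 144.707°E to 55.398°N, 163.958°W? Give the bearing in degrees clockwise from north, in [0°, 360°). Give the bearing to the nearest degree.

Δλ = -163.958 − 144.707 = -308.665°; wrapped into (−180°, 180°]: 51.335°.
θ = atan2( sin Δλ · cos φ₂ , cos φ₁ · sin φ₂ − sin φ₁ · cos φ₂ · cos Δλ )
  = atan2(0.44340, 0.04634) = 84.034° → normalised to [0°, 360°): 84.034°.

84°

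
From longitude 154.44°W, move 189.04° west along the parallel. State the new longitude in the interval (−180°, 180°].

16.52°E

Start at -154.44°; shift −189.04° → -343.48°.
-343.48° lies outside (−180°, 180°]; add 360° → +16.52°.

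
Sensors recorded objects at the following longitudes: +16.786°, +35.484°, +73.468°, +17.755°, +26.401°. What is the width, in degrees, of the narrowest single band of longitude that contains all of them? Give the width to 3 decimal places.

Sort the longitudes: +16.786°, +17.755°, +26.401°, +35.484°, +73.468°.
Eastward gaps between consecutive values (wrapping around): 0.969°, 8.646°, 9.083°, 37.984°, 303.318°.
Largest gap = 303.318° ⇒ minimal covering band is its complement: 360° − 303.318° = 56.682°.
Band runs from +16.786° eastward to +73.468°.

56.682°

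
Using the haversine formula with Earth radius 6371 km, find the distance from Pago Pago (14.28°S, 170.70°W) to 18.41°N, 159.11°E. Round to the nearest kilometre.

Δλ = 159.11 − -170.70 = 329.81°; wrapped into (−180°, 180°]: -30.19°.
Δφ = 18.41 − -14.28 = 32.69°.
a = sin²(Δφ/2) + cos φ₁ · cos φ₂ · sin²(Δλ/2) = 0.141557.
c = 2·atan2(√a, √(1−a)) = 0.77147 rad → d = 6371·c ≈ 4915.04 km.

4915 km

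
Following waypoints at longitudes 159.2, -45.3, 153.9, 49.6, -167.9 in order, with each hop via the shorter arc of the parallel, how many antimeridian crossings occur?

3

Leg 1: +159.2° → -45.3°, shortest Δλ = 155.5° (east) — crosses 180°.
Leg 2: -45.3° → +153.9°, shortest Δλ = -160.8° (west) — crosses 180°.
Leg 3: +153.9° → +49.6°, shortest Δλ = -104.3° (west) — does not cross 180°.
Leg 4: +49.6° → -167.9°, shortest Δλ = 142.5° (east) — crosses 180°.
Total crossings: 3.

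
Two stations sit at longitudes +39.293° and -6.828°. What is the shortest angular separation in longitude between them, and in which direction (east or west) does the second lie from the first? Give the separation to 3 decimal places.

46.121° west

Raw difference: -6.828 − 39.293 = -46.121°.
Normalise into (−180°, 180°]: -46.121° stays -46.121°.
Negative ⇒ the second point lies to the west; separation 46.121°.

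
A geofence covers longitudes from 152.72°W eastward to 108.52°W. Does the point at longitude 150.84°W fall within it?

Band width going east from -152.72° to -108.52°: ((-108.52 − -152.72) mod 360) = 44.20°.
Offset of -150.84° east of the west edge: ((-150.84 − -152.72) mod 360) = 1.88°.
1.88° ≤ 44.20° ⇒ inside.

Yes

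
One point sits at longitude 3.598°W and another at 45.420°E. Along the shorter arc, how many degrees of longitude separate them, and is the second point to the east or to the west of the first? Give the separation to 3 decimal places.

49.018° east

Raw difference: 45.420 − -3.598 = 49.018°.
Normalise into (−180°, 180°]: 49.018° stays 49.018°.
Positive ⇒ the second point lies to the east; separation 49.018°.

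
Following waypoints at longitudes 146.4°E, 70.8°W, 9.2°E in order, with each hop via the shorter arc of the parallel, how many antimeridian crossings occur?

Leg 1: +146.4° → -70.8°, shortest Δλ = 142.8° (east) — crosses 180°.
Leg 2: -70.8° → +9.2°, shortest Δλ = 80.0° (east) — does not cross 180°.
Total crossings: 1.

1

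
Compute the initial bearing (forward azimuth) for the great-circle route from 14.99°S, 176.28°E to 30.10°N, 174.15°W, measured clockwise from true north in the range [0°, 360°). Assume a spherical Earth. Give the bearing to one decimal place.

11.5°

Δλ = -174.15 − 176.28 = -350.43°; wrapped into (−180°, 180°]: 9.57°.
θ = atan2( sin Δλ · cos φ₂ , cos φ₁ · sin φ₂ − sin φ₁ · cos φ₂ · cos Δλ )
  = atan2(0.14383, 0.70510) = 11.530° → normalised to [0°, 360°): 11.530°.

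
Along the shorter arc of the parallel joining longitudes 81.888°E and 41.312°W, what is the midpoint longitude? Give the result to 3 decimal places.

Signed shortest Δλ from +81.888° to -41.312° is -123.200°.
Midpoint longitude = +81.888° + (-123.200°)/2 = +81.888° − 61.600° = +20.288°.

20.288°E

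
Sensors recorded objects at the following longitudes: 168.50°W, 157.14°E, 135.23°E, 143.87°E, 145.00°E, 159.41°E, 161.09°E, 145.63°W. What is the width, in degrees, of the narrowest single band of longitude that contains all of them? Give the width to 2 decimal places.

79.14°

Sort the longitudes: -168.50°, -145.63°, +135.23°, +143.87°, +145.00°, +157.14°, +159.41°, +161.09°.
Eastward gaps between consecutive values (wrapping around): 22.87°, 280.86°, 8.64°, 1.13°, 12.14°, 2.27°, 1.68°, 30.41°.
Largest gap = 280.86° ⇒ minimal covering band is its complement: 360° − 280.86° = 79.14°.
Band runs from +135.23° eastward to -145.63°, crossing the antimeridian.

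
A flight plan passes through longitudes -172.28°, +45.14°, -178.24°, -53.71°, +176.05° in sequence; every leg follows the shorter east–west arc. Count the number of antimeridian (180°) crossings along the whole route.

Leg 1: -172.28° → +45.14°, shortest Δλ = -142.58° (west) — crosses 180°.
Leg 2: +45.14° → -178.24°, shortest Δλ = 136.62° (east) — crosses 180°.
Leg 3: -178.24° → -53.71°, shortest Δλ = 124.53° (east) — does not cross 180°.
Leg 4: -53.71° → +176.05°, shortest Δλ = -130.24° (west) — crosses 180°.
Total crossings: 3.

3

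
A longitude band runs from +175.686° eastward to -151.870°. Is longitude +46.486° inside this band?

Band width going east from +175.686° to -151.870°: ((-151.870 − 175.686) mod 360) = 32.444°.
Offset of +46.486° east of the west edge: ((46.486 − 175.686) mod 360) = 230.800°.
230.800° > 32.444° ⇒ outside.

No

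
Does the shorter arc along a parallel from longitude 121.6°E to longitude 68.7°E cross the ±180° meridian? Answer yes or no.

Signed shortest Δλ = ((68.7 − 121.6 + 180) mod 360) − 180 = -52.9°.
Going west by 52.9° from +121.6° reaches +68.7° without touching 180°.

No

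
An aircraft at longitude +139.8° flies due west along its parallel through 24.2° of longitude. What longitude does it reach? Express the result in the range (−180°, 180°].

Start at +139.8°; shift −24.2° → +115.6°.
+115.6° already lies in (−180°, 180°].

+115.6°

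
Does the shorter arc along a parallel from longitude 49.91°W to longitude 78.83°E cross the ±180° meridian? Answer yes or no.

No

Signed shortest Δλ = ((78.83 − -49.91 + 180) mod 360) − 180 = 128.74°.
Going east by 128.74° from -49.91° reaches +78.83° without touching 180°.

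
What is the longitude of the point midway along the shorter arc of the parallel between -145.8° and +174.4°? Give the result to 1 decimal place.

Signed shortest Δλ from -145.8° to +174.4° is -39.8°.
Midpoint longitude = -145.8° + (-39.8°)/2 = -145.8° − 19.9° = -165.7°.
(The naïve average (-145.8 + +174.4)/2 = 14.3° is on the wrong side of the globe.)

-165.7°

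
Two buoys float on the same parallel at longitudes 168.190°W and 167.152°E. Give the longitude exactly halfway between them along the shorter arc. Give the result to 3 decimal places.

Signed shortest Δλ from -168.190° to +167.152° is -24.658°.
Midpoint longitude = -168.190° + (-24.658°)/2 = -168.190° − 12.329° = -180.519°.
Normalise into (−180°, 180°]: +179.481°.
(The naïve average (-168.190 + +167.152)/2 = -0.519° is on the wrong side of the globe.)

179.481°E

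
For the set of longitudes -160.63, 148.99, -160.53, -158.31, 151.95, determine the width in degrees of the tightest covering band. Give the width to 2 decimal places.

Sort the longitudes: -160.63°, -160.53°, -158.31°, +148.99°, +151.95°.
Eastward gaps between consecutive values (wrapping around): 0.10°, 2.22°, 307.30°, 2.96°, 47.42°.
Largest gap = 307.30° ⇒ minimal covering band is its complement: 360° − 307.30° = 52.70°.
Band runs from +148.99° eastward to -158.31°, crossing the antimeridian.

52.70°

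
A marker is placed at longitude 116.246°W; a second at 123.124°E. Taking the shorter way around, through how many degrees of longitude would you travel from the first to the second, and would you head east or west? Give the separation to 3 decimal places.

120.630° west

Raw difference: 123.124 − -116.246 = 239.37°.
Normalise into (−180°, 180°]: 239.37° − 360° = -120.63°.
Negative ⇒ the second point lies to the west; separation 120.630°.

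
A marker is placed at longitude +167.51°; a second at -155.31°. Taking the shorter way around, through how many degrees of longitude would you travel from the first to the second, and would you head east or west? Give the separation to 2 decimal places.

Raw difference: -155.31 − 167.51 = -322.82°.
Normalise into (−180°, 180°]: -322.82° + 360° = 37.18°.
Positive ⇒ the second point lies to the east; separation 37.18°.

37.18° east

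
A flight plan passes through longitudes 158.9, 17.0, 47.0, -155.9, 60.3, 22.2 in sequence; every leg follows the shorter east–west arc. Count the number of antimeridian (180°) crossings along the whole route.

Leg 1: +158.9° → +17.0°, shortest Δλ = -141.9° (west) — does not cross 180°.
Leg 2: +17.0° → +47.0°, shortest Δλ = 30.0° (east) — does not cross 180°.
Leg 3: +47.0° → -155.9°, shortest Δλ = 157.1° (east) — crosses 180°.
Leg 4: -155.9° → +60.3°, shortest Δλ = -143.8° (west) — crosses 180°.
Leg 5: +60.3° → +22.2°, shortest Δλ = -38.1° (west) — does not cross 180°.
Total crossings: 2.

2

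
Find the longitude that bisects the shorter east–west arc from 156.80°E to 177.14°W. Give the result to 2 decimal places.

Signed shortest Δλ from +156.80° to -177.14° is +26.06°.
Midpoint longitude = +156.80° + (+26.06°)/2 = +156.80° + 13.03° = +169.83°.
(The naïve average (+156.80 + -177.14)/2 = -10.17° is on the wrong side of the globe.)

169.83°E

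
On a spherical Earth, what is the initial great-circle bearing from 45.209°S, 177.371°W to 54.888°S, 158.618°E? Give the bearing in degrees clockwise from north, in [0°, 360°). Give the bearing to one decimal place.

229.0°

Δλ = 158.618 − -177.371 = 335.989°; wrapped into (−180°, 180°]: -24.011°.
θ = atan2( sin Δλ · cos φ₂ , cos φ₁ · sin φ₂ − sin φ₁ · cos φ₂ · cos Δλ )
  = atan2(-0.23405, -0.20345) = -131.000° → normalised to [0°, 360°): 229.000°.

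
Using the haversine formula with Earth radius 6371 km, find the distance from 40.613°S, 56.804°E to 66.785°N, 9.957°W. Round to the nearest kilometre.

Δλ = -9.957 − 56.804 = -66.761°.
Δφ = 66.785 − -40.613 = 107.398°.
a = sin²(Δφ/2) + cos φ₁ · cos φ₂ · sin²(Δλ/2) = 0.740087.
c = 2·atan2(√a, √(1−a)) = 2.07165 rad → d = 6371·c ≈ 13198.47 km.

13198 km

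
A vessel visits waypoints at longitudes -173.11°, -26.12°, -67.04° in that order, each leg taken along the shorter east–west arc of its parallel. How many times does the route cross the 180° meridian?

Leg 1: -173.11° → -26.12°, shortest Δλ = 146.99° (east) — does not cross 180°.
Leg 2: -26.12° → -67.04°, shortest Δλ = -40.92° (west) — does not cross 180°.
Total crossings: 0.

0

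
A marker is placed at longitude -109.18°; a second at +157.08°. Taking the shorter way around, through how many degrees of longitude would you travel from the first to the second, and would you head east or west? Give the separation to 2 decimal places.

Raw difference: 157.08 − -109.18 = 266.26°.
Normalise into (−180°, 180°]: 266.26° − 360° = -93.74°.
Negative ⇒ the second point lies to the west; separation 93.74°.

93.74° west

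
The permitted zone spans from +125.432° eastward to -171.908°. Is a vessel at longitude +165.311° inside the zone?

Band width going east from +125.432° to -171.908°: ((-171.908 − 125.432) mod 360) = 62.660°.
Offset of +165.311° east of the west edge: ((165.311 − 125.432) mod 360) = 39.879°.
39.879° ≤ 62.660° ⇒ inside.

Yes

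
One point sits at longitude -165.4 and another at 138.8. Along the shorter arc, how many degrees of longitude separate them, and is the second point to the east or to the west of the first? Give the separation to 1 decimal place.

55.8° west

Raw difference: 138.8 − -165.4 = 304.2°.
Normalise into (−180°, 180°]: 304.2° − 360° = -55.8°.
Negative ⇒ the second point lies to the west; separation 55.8°.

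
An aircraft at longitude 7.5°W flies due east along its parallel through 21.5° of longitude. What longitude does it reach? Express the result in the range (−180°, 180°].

Start at -7.5°; shift +21.5° → +14.0°.
+14.0° already lies in (−180°, 180°].

14.0°E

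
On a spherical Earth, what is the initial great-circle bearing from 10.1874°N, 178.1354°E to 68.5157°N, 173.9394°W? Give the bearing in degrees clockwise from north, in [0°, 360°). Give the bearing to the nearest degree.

Δλ = -173.9394 − 178.1354 = -352.0748°; wrapped into (−180°, 180°]: 7.9252°.
θ = atan2( sin Δλ · cos φ₂ , cos φ₁ · sin φ₂ − sin φ₁ · cos φ₂ · cos Δλ )
  = atan2(0.05050, 0.85169) = 3.393° → normalised to [0°, 360°): 3.393°.

3°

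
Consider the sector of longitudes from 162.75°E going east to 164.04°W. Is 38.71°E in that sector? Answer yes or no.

Band width going east from +162.75° to -164.04°: ((-164.04 − 162.75) mod 360) = 33.21°.
Offset of +38.71° east of the west edge: ((38.71 − 162.75) mod 360) = 235.96°.
235.96° > 33.21° ⇒ outside.

No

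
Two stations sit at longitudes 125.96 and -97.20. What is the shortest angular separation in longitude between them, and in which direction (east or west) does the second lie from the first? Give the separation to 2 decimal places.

136.84° east

Raw difference: -97.20 − 125.96 = -223.16°.
Normalise into (−180°, 180°]: -223.16° + 360° = 136.84°.
Positive ⇒ the second point lies to the east; separation 136.84°.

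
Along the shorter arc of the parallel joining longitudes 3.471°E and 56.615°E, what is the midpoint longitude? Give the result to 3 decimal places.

Signed shortest Δλ from +3.471° to +56.615° is +53.144°.
Midpoint longitude = +3.471° + (+53.144°)/2 = +3.471° + 26.572° = +30.043°.

30.043°E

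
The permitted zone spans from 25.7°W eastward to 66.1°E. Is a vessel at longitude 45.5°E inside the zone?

Band width going east from -25.7° to +66.1°: ((66.1 − -25.7) mod 360) = 91.8°.
Offset of +45.5° east of the west edge: ((45.5 − -25.7) mod 360) = 71.2°.
71.2° ≤ 91.8° ⇒ inside.

Yes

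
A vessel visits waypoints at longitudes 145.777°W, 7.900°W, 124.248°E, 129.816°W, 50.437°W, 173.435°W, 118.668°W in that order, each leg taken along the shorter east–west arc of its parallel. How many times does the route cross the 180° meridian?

1

Leg 1: -145.777° → -7.900°, shortest Δλ = 137.877° (east) — does not cross 180°.
Leg 2: -7.900° → +124.248°, shortest Δλ = 132.148° (east) — does not cross 180°.
Leg 3: +124.248° → -129.816°, shortest Δλ = 105.936° (east) — crosses 180°.
Leg 4: -129.816° → -50.437°, shortest Δλ = 79.379° (east) — does not cross 180°.
Leg 5: -50.437° → -173.435°, shortest Δλ = -122.998° (west) — does not cross 180°.
Leg 6: -173.435° → -118.668°, shortest Δλ = 54.767° (east) — does not cross 180°.
Total crossings: 1.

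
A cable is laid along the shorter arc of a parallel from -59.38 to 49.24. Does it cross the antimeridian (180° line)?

Signed shortest Δλ = ((49.24 − -59.38 + 180) mod 360) − 180 = 108.62°.
Going east by 108.62° from -59.38° reaches +49.24° without touching 180°.

No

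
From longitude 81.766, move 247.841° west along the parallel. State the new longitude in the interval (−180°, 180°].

Start at +81.766°; shift −247.841° → -166.075°.
-166.075° already lies in (−180°, 180°].

-166.075°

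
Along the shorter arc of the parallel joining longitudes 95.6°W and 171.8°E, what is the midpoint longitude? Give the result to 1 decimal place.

141.9°W

Signed shortest Δλ from -95.6° to +171.8° is -92.6°.
Midpoint longitude = -95.6° + (-92.6°)/2 = -95.6° − 46.3° = -141.9°.
(The naïve average (-95.6 + +171.8)/2 = 38.1° is on the wrong side of the globe.)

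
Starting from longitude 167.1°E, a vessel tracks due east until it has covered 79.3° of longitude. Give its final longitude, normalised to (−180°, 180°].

113.6°W

Start at +167.1°; shift +79.3° → +246.4°.
+246.4° lies outside (−180°, 180°]; subtract 360° → -113.6°.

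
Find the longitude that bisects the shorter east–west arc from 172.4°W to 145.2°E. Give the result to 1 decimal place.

166.4°E

Signed shortest Δλ from -172.4° to +145.2° is -42.4°.
Midpoint longitude = -172.4° + (-42.4°)/2 = -172.4° − 21.2° = -193.6°.
Normalise into (−180°, 180°]: +166.4°.
(The naïve average (-172.4 + +145.2)/2 = -13.6° is on the wrong side of the globe.)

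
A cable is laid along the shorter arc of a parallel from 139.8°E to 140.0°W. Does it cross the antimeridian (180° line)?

Yes

Naïve |-140.0 − 139.8| = 279.8° > 180°, so the shorter arc goes the other way round — across 180°.
Signed shortest Δλ = ((-140.0 − 139.8 + 180) mod 360) − 180 = 80.2°.
Going east by 80.2° from +139.8° passes through 180° before reaching -140.0°.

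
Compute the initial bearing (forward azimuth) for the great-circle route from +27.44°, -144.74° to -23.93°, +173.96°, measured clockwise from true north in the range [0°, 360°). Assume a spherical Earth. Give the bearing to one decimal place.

221.7°

Δλ = 173.96 − -144.74 = 318.70°; wrapped into (−180°, 180°]: -41.30°.
θ = atan2( sin Δλ · cos φ₂ , cos φ₁ · sin φ₂ − sin φ₁ · cos φ₂ · cos Δλ )
  = atan2(-0.60327, -0.67642) = -138.272° → normalised to [0°, 360°): 221.728°.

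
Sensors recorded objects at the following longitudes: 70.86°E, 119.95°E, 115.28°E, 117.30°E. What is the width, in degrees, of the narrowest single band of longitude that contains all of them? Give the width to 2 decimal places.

49.09°

Sort the longitudes: +70.86°, +115.28°, +117.30°, +119.95°.
Eastward gaps between consecutive values (wrapping around): 44.42°, 2.02°, 2.65°, 310.91°.
Largest gap = 310.91° ⇒ minimal covering band is its complement: 360° − 310.91° = 49.09°.
Band runs from +70.86° eastward to +119.95°.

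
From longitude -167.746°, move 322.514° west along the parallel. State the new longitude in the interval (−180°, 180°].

-130.260°

Start at -167.746°; shift −322.514° → -490.260°.
-490.260° lies outside (−180°, 180°]; add 360° → -130.260°.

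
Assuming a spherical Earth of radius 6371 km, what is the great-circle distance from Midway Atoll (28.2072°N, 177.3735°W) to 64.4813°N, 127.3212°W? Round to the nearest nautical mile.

Δλ = -127.3212 − -177.3735 = 50.0523°.
Δφ = 64.4813 − 28.2072 = 36.2741°.
a = sin²(Δφ/2) + cos φ₁ · cos φ₂ · sin²(Δλ/2) = 0.164842.
c = 2·atan2(√a, √(1−a)) = 0.83616 rad → d = 6371·c ≈ 5327.18 km ≈ 2876.45 nmi.

2876 nmi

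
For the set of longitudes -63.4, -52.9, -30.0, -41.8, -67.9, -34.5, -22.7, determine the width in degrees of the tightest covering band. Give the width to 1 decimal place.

45.2°

Sort the longitudes: -67.9°, -63.4°, -52.9°, -41.8°, -34.5°, -30.0°, -22.7°.
Eastward gaps between consecutive values (wrapping around): 4.5°, 10.5°, 11.1°, 7.3°, 4.5°, 7.3°, 314.8°.
Largest gap = 314.8° ⇒ minimal covering band is its complement: 360° − 314.8° = 45.2°.
Band runs from -67.9° eastward to -22.7°.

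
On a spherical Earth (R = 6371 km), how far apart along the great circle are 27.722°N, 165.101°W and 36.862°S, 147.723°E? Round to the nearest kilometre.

8709 km

Δλ = 147.723 − -165.101 = 312.824°; wrapped into (−180°, 180°]: -47.176°.
Δφ = -36.862 − 27.722 = -64.584°.
a = sin²(Δφ/2) + cos φ₁ · cos φ₂ · sin²(Δλ/2) = 0.398815.
c = 2·atan2(√a, √(1−a)) = 1.36702 rad → d = 6371·c ≈ 8709.27 km.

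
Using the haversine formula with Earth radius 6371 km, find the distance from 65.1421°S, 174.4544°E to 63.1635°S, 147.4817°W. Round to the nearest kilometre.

Δλ = -147.4817 − 174.4544 = -321.9361°; wrapped into (−180°, 180°]: 38.0639°.
Δφ = -63.1635 − -65.1421 = 1.9786°.
a = sin²(Δφ/2) + cos φ₁ · cos φ₂ · sin²(Δλ/2) = 0.020478.
c = 2·atan2(√a, √(1−a)) = 0.28719 rad → d = 6371·c ≈ 1829.69 km.

1830 km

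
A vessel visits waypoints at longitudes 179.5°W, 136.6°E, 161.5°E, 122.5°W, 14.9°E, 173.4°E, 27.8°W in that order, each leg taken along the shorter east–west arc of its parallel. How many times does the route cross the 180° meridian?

3

Leg 1: -179.5° → +136.6°, shortest Δλ = -43.9° (west) — crosses 180°.
Leg 2: +136.6° → +161.5°, shortest Δλ = 24.9° (east) — does not cross 180°.
Leg 3: +161.5° → -122.5°, shortest Δλ = 76.0° (east) — crosses 180°.
Leg 4: -122.5° → +14.9°, shortest Δλ = 137.4° (east) — does not cross 180°.
Leg 5: +14.9° → +173.4°, shortest Δλ = 158.5° (east) — does not cross 180°.
Leg 6: +173.4° → -27.8°, shortest Δλ = 158.8° (east) — crosses 180°.
Total crossings: 3.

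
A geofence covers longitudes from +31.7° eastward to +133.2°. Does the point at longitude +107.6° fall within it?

Band width going east from +31.7° to +133.2°: ((133.2 − 31.7) mod 360) = 101.5°.
Offset of +107.6° east of the west edge: ((107.6 − 31.7) mod 360) = 75.9°.
75.9° ≤ 101.5° ⇒ inside.

Yes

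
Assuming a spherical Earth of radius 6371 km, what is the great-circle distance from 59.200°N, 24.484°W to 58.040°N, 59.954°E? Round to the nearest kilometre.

4556 km

Δλ = 59.954 − -24.484 = 84.438°.
Δφ = 58.040 − 59.200 = -1.160°.
a = sin²(Δφ/2) + cos φ₁ · cos φ₂ · sin²(Δλ/2) = 0.122487.
c = 2·atan2(√a, √(1−a)) = 0.71510 rad → d = 6371·c ≈ 4555.91 km.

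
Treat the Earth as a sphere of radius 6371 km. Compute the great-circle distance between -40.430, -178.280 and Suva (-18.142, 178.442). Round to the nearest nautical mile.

1349 nmi

Δλ = 178.442 − -178.280 = 356.722°; wrapped into (−180°, 180°]: -3.278°.
Δφ = -18.142 − -40.430 = 22.288°.
a = sin²(Δφ/2) + cos φ₁ · cos φ₂ · sin²(Δλ/2) = 0.037947.
c = 2·atan2(√a, √(1−a)) = 0.39211 rad → d = 6371·c ≈ 2498.12 km ≈ 1348.88 nmi.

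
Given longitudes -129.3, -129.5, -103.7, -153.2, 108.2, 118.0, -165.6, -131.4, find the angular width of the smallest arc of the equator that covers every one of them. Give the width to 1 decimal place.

148.1°

Sort the longitudes: -165.6°, -153.2°, -131.4°, -129.5°, -129.3°, -103.7°, +108.2°, +118.0°.
Eastward gaps between consecutive values (wrapping around): 12.4°, 21.8°, 1.9°, 0.2°, 25.6°, 211.9°, 9.8°, 76.4°.
Largest gap = 211.9° ⇒ minimal covering band is its complement: 360° − 211.9° = 148.1°.
Band runs from +108.2° eastward to -103.7°, crossing the antimeridian.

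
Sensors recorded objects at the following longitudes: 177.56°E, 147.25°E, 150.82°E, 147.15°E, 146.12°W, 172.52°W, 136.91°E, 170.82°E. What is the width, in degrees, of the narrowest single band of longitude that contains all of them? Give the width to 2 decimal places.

76.97°

Sort the longitudes: -172.52°, -146.12°, +136.91°, +147.15°, +147.25°, +150.82°, +170.82°, +177.56°.
Eastward gaps between consecutive values (wrapping around): 26.40°, 283.03°, 10.24°, 0.10°, 3.57°, 20.00°, 6.74°, 9.92°.
Largest gap = 283.03° ⇒ minimal covering band is its complement: 360° − 283.03° = 76.97°.
Band runs from +136.91° eastward to -146.12°, crossing the antimeridian.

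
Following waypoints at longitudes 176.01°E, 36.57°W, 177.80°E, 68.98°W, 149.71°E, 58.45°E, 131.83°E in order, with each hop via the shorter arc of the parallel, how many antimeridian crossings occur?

4

Leg 1: +176.01° → -36.57°, shortest Δλ = 147.42° (east) — crosses 180°.
Leg 2: -36.57° → +177.80°, shortest Δλ = -145.63° (west) — crosses 180°.
Leg 3: +177.80° → -68.98°, shortest Δλ = 113.22° (east) — crosses 180°.
Leg 4: -68.98° → +149.71°, shortest Δλ = -141.31° (west) — crosses 180°.
Leg 5: +149.71° → +58.45°, shortest Δλ = -91.26° (west) — does not cross 180°.
Leg 6: +58.45° → +131.83°, shortest Δλ = 73.38° (east) — does not cross 180°.
Total crossings: 4.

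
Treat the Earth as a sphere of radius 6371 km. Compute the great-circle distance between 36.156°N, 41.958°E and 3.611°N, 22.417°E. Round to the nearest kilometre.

4136 km

Δλ = 22.417 − 41.958 = -19.541°.
Δφ = 3.611 − 36.156 = -32.545°.
a = sin²(Δφ/2) + cos φ₁ · cos φ₂ · sin²(Δλ/2) = 0.101722.
c = 2·atan2(√a, √(1−a)) = 0.64922 rad → d = 6371·c ≈ 4136.17 km.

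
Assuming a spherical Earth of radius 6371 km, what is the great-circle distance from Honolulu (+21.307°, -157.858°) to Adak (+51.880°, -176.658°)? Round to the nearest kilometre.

3766 km

Δλ = -176.658 − -157.858 = -18.800°.
Δφ = 51.880 − 21.307 = 30.573°.
a = sin²(Δφ/2) + cos φ₁ · cos φ₂ · sin²(Δλ/2) = 0.084851.
c = 2·atan2(√a, √(1−a)) = 0.59115 rad → d = 6371·c ≈ 3766.23 km.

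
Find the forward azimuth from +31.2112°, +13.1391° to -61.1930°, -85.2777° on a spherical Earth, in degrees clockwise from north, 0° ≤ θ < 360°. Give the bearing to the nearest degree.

214°

Δλ = -85.2777 − 13.1391 = -98.4168°.
θ = atan2( sin Δλ · cos φ₂ , cos φ₁ · sin φ₂ − sin φ₁ · cos φ₂ · cos Δλ )
  = atan2(-0.47667, -0.71287) = -146.231° → normalised to [0°, 360°): 213.769°.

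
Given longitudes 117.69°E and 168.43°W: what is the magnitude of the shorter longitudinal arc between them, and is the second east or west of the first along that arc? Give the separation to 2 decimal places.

Raw difference: -168.43 − 117.69 = -286.12°.
Normalise into (−180°, 180°]: -286.12° + 360° = 73.88°.
Positive ⇒ the second point lies to the east; separation 73.88°.

73.88° east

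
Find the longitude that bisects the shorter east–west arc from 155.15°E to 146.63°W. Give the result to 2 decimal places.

Signed shortest Δλ from +155.15° to -146.63° is +58.22°.
Midpoint longitude = +155.15° + (+58.22°)/2 = +155.15° + 29.11° = +184.26°.
Normalise into (−180°, 180°]: -175.74°.
(The naïve average (+155.15 + -146.63)/2 = 4.26° is on the wrong side of the globe.)

175.74°W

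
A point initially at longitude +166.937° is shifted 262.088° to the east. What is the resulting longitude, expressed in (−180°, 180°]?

+69.025°

Start at +166.937°; shift +262.088° → +429.025°.
+429.025° lies outside (−180°, 180°]; subtract 360° → +69.025°.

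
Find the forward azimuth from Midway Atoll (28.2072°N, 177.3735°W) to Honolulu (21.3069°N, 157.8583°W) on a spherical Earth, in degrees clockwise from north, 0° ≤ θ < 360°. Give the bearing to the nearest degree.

Δλ = -157.8583 − -177.3735 = 19.5152°.
θ = atan2( sin Δλ · cos φ₂ , cos φ₁ · sin φ₂ − sin φ₁ · cos φ₂ · cos Δλ )
  = atan2(0.31122, -0.09484) = 106.949° → normalised to [0°, 360°): 106.949°.

107°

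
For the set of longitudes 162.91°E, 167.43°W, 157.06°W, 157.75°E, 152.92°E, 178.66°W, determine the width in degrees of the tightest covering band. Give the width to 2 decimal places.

Sort the longitudes: -178.66°, -167.43°, -157.06°, +152.92°, +157.75°, +162.91°.
Eastward gaps between consecutive values (wrapping around): 11.23°, 10.37°, 309.98°, 4.83°, 5.16°, 18.43°.
Largest gap = 309.98° ⇒ minimal covering band is its complement: 360° − 309.98° = 50.02°.
Band runs from +152.92° eastward to -157.06°, crossing the antimeridian.

50.02°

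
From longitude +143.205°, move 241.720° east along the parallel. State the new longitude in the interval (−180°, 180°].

+24.925°

Start at +143.205°; shift +241.720° → +384.925°.
+384.925° lies outside (−180°, 180°]; subtract 360° → +24.925°.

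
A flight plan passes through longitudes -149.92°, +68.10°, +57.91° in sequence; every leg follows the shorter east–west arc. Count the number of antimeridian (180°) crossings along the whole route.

Leg 1: -149.92° → +68.10°, shortest Δλ = -141.98° (west) — crosses 180°.
Leg 2: +68.10° → +57.91°, shortest Δλ = -10.19° (west) — does not cross 180°.
Total crossings: 1.

1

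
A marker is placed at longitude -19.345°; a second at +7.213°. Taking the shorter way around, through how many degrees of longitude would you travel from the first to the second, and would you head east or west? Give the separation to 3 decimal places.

26.558° east

Raw difference: 7.213 − -19.345 = 26.558°.
Normalise into (−180°, 180°]: 26.558° stays 26.558°.
Positive ⇒ the second point lies to the east; separation 26.558°.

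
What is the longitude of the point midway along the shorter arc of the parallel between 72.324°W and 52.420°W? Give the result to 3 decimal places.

62.372°W

Signed shortest Δλ from -72.324° to -52.420° is +19.904°.
Midpoint longitude = -72.324° + (+19.904°)/2 = -72.324° + 9.952° = -62.372°.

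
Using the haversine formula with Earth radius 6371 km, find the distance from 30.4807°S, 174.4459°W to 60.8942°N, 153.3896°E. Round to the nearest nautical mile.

Δλ = 153.3896 − -174.4459 = 327.8355°; wrapped into (−180°, 180°]: -32.1645°.
Δφ = 60.8942 − -30.4807 = 91.3749°.
a = sin²(Δφ/2) + cos φ₁ · cos φ₂ · sin²(Δλ/2) = 0.544166.
c = 2·atan2(√a, √(1−a)) = 1.65924 rad → d = 6371·c ≈ 10571.04 km ≈ 5707.90 nmi.

5708 nmi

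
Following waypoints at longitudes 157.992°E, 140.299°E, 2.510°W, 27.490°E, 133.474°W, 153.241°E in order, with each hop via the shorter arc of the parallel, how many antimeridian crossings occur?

1

Leg 1: +157.992° → +140.299°, shortest Δλ = -17.693° (west) — does not cross 180°.
Leg 2: +140.299° → -2.510°, shortest Δλ = -142.809° (west) — does not cross 180°.
Leg 3: -2.510° → +27.490°, shortest Δλ = 30.0° (east) — does not cross 180°.
Leg 4: +27.490° → -133.474°, shortest Δλ = -160.964° (west) — does not cross 180°.
Leg 5: -133.474° → +153.241°, shortest Δλ = -73.285° (west) — crosses 180°.
Total crossings: 1.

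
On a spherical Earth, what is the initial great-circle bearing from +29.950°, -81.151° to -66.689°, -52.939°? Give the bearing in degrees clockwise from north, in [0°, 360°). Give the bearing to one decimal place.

Δλ = -52.939 − -81.151 = 28.212°.
θ = atan2( sin Δλ · cos φ₂ , cos φ₁ · sin φ₂ − sin φ₁ · cos φ₂ · cos Δλ )
  = atan2(0.18707, -0.96982) = 169.082° → normalised to [0°, 360°): 169.082°.

169.1°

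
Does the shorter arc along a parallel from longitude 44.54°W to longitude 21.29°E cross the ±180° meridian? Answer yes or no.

Signed shortest Δλ = ((21.29 − -44.54 + 180) mod 360) − 180 = 65.83°.
Going east by 65.83° from -44.54° reaches +21.29° without touching 180°.

No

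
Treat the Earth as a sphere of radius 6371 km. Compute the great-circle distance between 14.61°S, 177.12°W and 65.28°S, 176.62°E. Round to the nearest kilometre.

5654 km

Δλ = 176.62 − -177.12 = 353.74°; wrapped into (−180°, 180°]: -6.26°.
Δφ = -65.28 − -14.61 = -50.67°.
a = sin²(Δφ/2) + cos φ₁ · cos φ₂ · sin²(Δλ/2) = 0.184313.
c = 2·atan2(√a, √(1−a)) = 0.88747 rad → d = 6371·c ≈ 5654.10 km.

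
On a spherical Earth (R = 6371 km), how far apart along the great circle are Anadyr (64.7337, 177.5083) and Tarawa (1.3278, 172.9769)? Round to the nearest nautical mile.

3812 nmi

Δλ = 172.9769 − 177.5083 = -4.5314°.
Δφ = 1.3278 − 64.7337 = -63.4059°.
a = sin²(Δφ/2) + cos φ₁ · cos φ₂ · sin²(Δλ/2) = 0.276833.
c = 2·atan2(√a, √(1−a)) = 1.10813 rad → d = 6371·c ≈ 7059.91 km ≈ 3812.05 nmi.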